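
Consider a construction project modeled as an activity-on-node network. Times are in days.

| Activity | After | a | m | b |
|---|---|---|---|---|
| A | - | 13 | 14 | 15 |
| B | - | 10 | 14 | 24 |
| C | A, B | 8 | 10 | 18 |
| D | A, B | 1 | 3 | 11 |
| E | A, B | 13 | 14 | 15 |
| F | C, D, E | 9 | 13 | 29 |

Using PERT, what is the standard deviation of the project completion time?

4.08 days

te_A = (13 + 4·14 + 15)/6 = 84/6 = 14; σ²_A = ((15−13)/6)² = 0.111
te_B = (10 + 4·14 + 24)/6 = 90/6 = 15; σ²_B = ((24−10)/6)² = 5.444
te_C = (8 + 4·10 + 18)/6 = 66/6 = 11; σ²_C = ((18−8)/6)² = 2.778
te_D = (1 + 4·3 + 11)/6 = 24/6 = 4; σ²_D = ((11−1)/6)² = 2.778
te_E = (13 + 4·14 + 15)/6 = 84/6 = 14; σ²_E = ((15−13)/6)² = 0.111
te_F = (9 + 4·13 + 29)/6 = 90/6 = 15; σ²_F = ((29−9)/6)² = 11.111

Forward pass:
ES_A = 0; EF_A = 14
ES_B = 0; EF_B = 15
ES_C = max(EF_A=14, EF_B=15) = 15; EF_C = 15+11 = 26
ES_D = max(EF_A=14, EF_B=15) = 15; EF_D = 15+4 = 19
ES_E = max(EF_A=14, EF_B=15) = 15; EF_E = 15+14 = 29
ES_F = max(EF_C=26, EF_D=19, EF_E=29) = 29; EF_F = 29+15 = 44
Expected project duration μ = 44 days. Critical path: B → E → F.

Variance along critical path = 5.444 + 0.111 + 11.111 = 16.667
σ = √16.667 = 4.082 days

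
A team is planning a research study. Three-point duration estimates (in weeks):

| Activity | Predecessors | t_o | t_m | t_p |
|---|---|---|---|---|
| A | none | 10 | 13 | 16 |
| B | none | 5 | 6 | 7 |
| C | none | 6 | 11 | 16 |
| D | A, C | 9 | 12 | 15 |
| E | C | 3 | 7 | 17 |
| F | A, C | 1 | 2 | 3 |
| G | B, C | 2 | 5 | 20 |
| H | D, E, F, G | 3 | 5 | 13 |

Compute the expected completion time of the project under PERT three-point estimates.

te_A = (10 + 4·13 + 16)/6 = 78/6 = 13
te_B = (5 + 4·6 + 7)/6 = 36/6 = 6
te_C = (6 + 4·11 + 16)/6 = 66/6 = 11
te_D = (9 + 4·12 + 15)/6 = 72/6 = 12
te_E = (3 + 4·7 + 17)/6 = 48/6 = 8
te_F = (1 + 4·2 + 3)/6 = 12/6 = 2
te_G = (2 + 4·5 + 20)/6 = 42/6 = 7
te_H = (3 + 4·5 + 13)/6 = 36/6 = 6

Forward pass:
ES_A = 0; EF_A = 13
ES_B = 0; EF_B = 6
ES_C = 0; EF_C = 11
ES_D = max(EF_A=13, EF_C=11) = 13; EF_D = 13+12 = 25
ES_E = 11; EF_E = 11+8 = 19
ES_F = max(EF_A=13, EF_C=11) = 13; EF_F = 13+2 = 15
ES_G = max(EF_B=6, EF_C=11) = 11; EF_G = 11+7 = 18
ES_H = max(EF_D=25, EF_E=19, EF_F=15, EF_G=18) = 25; EF_H = 25+6 = 31
Expected project duration μ = 31 weeks. Critical path: A → D → H.

31 weeks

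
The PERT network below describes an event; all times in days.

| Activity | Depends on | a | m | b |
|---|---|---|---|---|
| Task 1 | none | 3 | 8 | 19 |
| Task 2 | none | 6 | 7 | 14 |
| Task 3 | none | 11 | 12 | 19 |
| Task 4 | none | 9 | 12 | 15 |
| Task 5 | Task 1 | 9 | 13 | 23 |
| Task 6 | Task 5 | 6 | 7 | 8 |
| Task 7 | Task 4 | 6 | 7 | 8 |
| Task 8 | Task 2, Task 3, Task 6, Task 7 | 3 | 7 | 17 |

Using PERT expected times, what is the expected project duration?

38 days

te_Task 1 = (3 + 4·8 + 19)/6 = 54/6 = 9
te_Task 2 = (6 + 4·7 + 14)/6 = 48/6 = 8
te_Task 3 = (11 + 4·12 + 19)/6 = 78/6 = 13
te_Task 4 = (9 + 4·12 + 15)/6 = 72/6 = 12
te_Task 5 = (9 + 4·13 + 23)/6 = 84/6 = 14
te_Task 6 = (6 + 4·7 + 8)/6 = 42/6 = 7
te_Task 7 = (6 + 4·7 + 8)/6 = 42/6 = 7
te_Task 8 = (3 + 4·7 + 17)/6 = 48/6 = 8

Forward pass:
ES_Task 1 = 0; EF_Task 1 = 9
ES_Task 2 = 0; EF_Task 2 = 8
ES_Task 3 = 0; EF_Task 3 = 13
ES_Task 4 = 0; EF_Task 4 = 12
ES_Task 5 = 9; EF_Task 5 = 9+14 = 23
ES_Task 6 = 23; EF_Task 6 = 23+7 = 30
ES_Task 7 = 12; EF_Task 7 = 12+7 = 19
ES_Task 8 = max(EF_Task 2=8, EF_Task 3=13, EF_Task 6=30, EF_Task 7=19) = 30; EF_Task 8 = 30+8 = 38
Expected project duration μ = 38 days. Critical path: Task 1 → Task 5 → Task 6 → Task 8.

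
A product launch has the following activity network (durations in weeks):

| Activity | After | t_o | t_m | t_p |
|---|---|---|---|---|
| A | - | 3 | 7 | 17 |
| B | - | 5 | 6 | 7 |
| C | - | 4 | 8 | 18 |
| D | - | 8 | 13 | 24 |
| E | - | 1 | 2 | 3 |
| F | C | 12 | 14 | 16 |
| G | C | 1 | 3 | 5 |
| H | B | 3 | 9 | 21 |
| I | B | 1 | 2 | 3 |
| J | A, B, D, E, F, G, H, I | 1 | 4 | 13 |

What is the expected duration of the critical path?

te_A = (3 + 4·7 + 17)/6 = 48/6 = 8
te_B = (5 + 4·6 + 7)/6 = 36/6 = 6
te_C = (4 + 4·8 + 18)/6 = 54/6 = 9
te_D = (8 + 4·13 + 24)/6 = 84/6 = 14
te_E = (1 + 4·2 + 3)/6 = 12/6 = 2
te_F = (12 + 4·14 + 16)/6 = 84/6 = 14
te_G = (1 + 4·3 + 5)/6 = 18/6 = 3
te_H = (3 + 4·9 + 21)/6 = 60/6 = 10
te_I = (1 + 4·2 + 3)/6 = 12/6 = 2
te_J = (1 + 4·4 + 13)/6 = 30/6 = 5

Forward pass:
ES_A = 0; EF_A = 8
ES_B = 0; EF_B = 6
ES_C = 0; EF_C = 9
ES_D = 0; EF_D = 14
ES_E = 0; EF_E = 2
ES_F = 9; EF_F = 9+14 = 23
ES_G = 9; EF_G = 9+3 = 12
ES_H = 6; EF_H = 6+10 = 16
ES_I = 6; EF_I = 6+2 = 8
ES_J = max(EF_A=8, EF_B=6, EF_D=14, EF_E=2, EF_F=23, EF_G=12, EF_H=16, EF_I=8) = 23; EF_J = 23+5 = 28
Expected project duration μ = 28 weeks. Critical path: C → F → J.

28 weeks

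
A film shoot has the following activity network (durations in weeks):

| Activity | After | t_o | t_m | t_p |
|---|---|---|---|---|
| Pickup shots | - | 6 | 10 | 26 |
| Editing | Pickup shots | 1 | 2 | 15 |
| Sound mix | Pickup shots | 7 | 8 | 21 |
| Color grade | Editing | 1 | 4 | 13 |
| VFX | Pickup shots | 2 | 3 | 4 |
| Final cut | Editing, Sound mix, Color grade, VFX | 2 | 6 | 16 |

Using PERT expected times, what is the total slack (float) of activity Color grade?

te_Pickup shots = (6 + 4·10 + 26)/6 = 72/6 = 12
te_Editing = (1 + 4·2 + 15)/6 = 24/6 = 4
te_Sound mix = (7 + 4·8 + 21)/6 = 60/6 = 10
te_Color grade = (1 + 4·4 + 13)/6 = 30/6 = 5
te_VFX = (2 + 4·3 + 4)/6 = 18/6 = 3
te_Final cut = (2 + 4·6 + 16)/6 = 42/6 = 7

Forward pass:
ES_Pickup shots = 0; EF_Pickup shots = 12
ES_Editing = 12; EF_Editing = 12+4 = 16
ES_Sound mix = 12; EF_Sound mix = 12+10 = 22
ES_Color grade = 16; EF_Color grade = 16+5 = 21
ES_VFX = 12; EF_VFX = 12+3 = 15
ES_Final cut = max(EF_Editing=16, EF_Sound mix=22, EF_Color grade=21, EF_VFX=15) = 22; EF_Final cut = 22+7 = 29
Expected project duration μ = 29 weeks. Critical path: Pickup shots → Sound mix → Final cut.

Backward pass:
LF_Final cut = 29; LS_Final cut = 29−7 = 22
LF_VFX = LS_Final cut = 22; LS_VFX = 22−3 = 19
LF_Color grade = LS_Final cut = 22; LS_Color grade = 22−5 = 17
LF_Sound mix = LS_Final cut = 22; LS_Sound mix = 22−10 = 12
LF_Editing = min(LS_Color grade=17, LS_Final cut=22) = 17; LS_Editing = 17−4 = 13
LF_Pickup shots = min(LS_Editing=13, LS_Sound mix=12, LS_VFX=19) = 12; LS_Pickup shots = 12−12 = 0
Slack_Color grade = LS_Color grade − ES_Color grade = 17 − 16 = 1

1 weeks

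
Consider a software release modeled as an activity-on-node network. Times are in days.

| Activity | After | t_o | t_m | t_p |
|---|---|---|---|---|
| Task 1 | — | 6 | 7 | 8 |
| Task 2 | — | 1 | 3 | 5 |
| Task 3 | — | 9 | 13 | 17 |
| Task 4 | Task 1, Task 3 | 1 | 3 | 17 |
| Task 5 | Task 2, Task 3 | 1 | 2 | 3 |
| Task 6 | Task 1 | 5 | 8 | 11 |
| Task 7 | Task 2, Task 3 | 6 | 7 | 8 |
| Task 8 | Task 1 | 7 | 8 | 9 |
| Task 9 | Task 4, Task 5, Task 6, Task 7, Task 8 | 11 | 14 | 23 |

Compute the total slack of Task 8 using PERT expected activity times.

5 days

te_Task 1 = (6 + 4·7 + 8)/6 = 42/6 = 7
te_Task 2 = (1 + 4·3 + 5)/6 = 18/6 = 3
te_Task 3 = (9 + 4·13 + 17)/6 = 78/6 = 13
te_Task 4 = (1 + 4·3 + 17)/6 = 30/6 = 5
te_Task 5 = (1 + 4·2 + 3)/6 = 12/6 = 2
te_Task 6 = (5 + 4·8 + 11)/6 = 48/6 = 8
te_Task 7 = (6 + 4·7 + 8)/6 = 42/6 = 7
te_Task 8 = (7 + 4·8 + 9)/6 = 48/6 = 8
te_Task 9 = (11 + 4·14 + 23)/6 = 90/6 = 15

Forward pass:
ES_Task 1 = 0; EF_Task 1 = 7
ES_Task 2 = 0; EF_Task 2 = 3
ES_Task 3 = 0; EF_Task 3 = 13
ES_Task 4 = max(EF_Task 1=7, EF_Task 3=13) = 13; EF_Task 4 = 13+5 = 18
ES_Task 5 = max(EF_Task 2=3, EF_Task 3=13) = 13; EF_Task 5 = 13+2 = 15
ES_Task 6 = 7; EF_Task 6 = 7+8 = 15
ES_Task 7 = max(EF_Task 2=3, EF_Task 3=13) = 13; EF_Task 7 = 13+7 = 20
ES_Task 8 = 7; EF_Task 8 = 7+8 = 15
ES_Task 9 = max(EF_Task 4=18, EF_Task 5=15, EF_Task 6=15, EF_Task 7=20, EF_Task 8=15) = 20; EF_Task 9 = 20+15 = 35
Expected project duration μ = 35 days. Critical path: Task 3 → Task 7 → Task 9.

Backward pass:
LF_Task 9 = 35; LS_Task 9 = 35−15 = 20
LF_Task 8 = LS_Task 9 = 20; LS_Task 8 = 20−8 = 12
LF_Task 7 = LS_Task 9 = 20; LS_Task 7 = 20−7 = 13
LF_Task 6 = LS_Task 9 = 20; LS_Task 6 = 20−8 = 12
LF_Task 5 = LS_Task 9 = 20; LS_Task 5 = 20−2 = 18
LF_Task 4 = LS_Task 9 = 20; LS_Task 4 = 20−5 = 15
LF_Task 3 = min(LS_Task 4=15, LS_Task 5=18, LS_Task 7=13) = 13; LS_Task 3 = 13−13 = 0
LF_Task 2 = min(LS_Task 5=18, LS_Task 7=13) = 13; LS_Task 2 = 13−3 = 10
LF_Task 1 = min(LS_Task 4=15, LS_Task 6=12, LS_Task 8=12) = 12; LS_Task 1 = 12−7 = 5
Slack_Task 8 = LS_Task 8 − ES_Task 8 = 12 − 7 = 5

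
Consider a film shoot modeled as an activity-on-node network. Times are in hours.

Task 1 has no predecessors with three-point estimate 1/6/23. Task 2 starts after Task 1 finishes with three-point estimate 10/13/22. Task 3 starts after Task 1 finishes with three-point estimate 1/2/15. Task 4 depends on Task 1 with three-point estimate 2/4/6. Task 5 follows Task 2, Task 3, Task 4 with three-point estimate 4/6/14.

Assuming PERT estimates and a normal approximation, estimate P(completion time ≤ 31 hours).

0.672

te_Task 1 = (1 + 4·6 + 23)/6 = 48/6 = 8; σ²_Task 1 = ((23−1)/6)² = 13.444
te_Task 2 = (10 + 4·13 + 22)/6 = 84/6 = 14; σ²_Task 2 = ((22−10)/6)² = 4.000
te_Task 3 = (1 + 4·2 + 15)/6 = 24/6 = 4; σ²_Task 3 = ((15−1)/6)² = 5.444
te_Task 4 = (2 + 4·4 + 6)/6 = 24/6 = 4; σ²_Task 4 = ((6−2)/6)² = 0.444
te_Task 5 = (4 + 4·6 + 14)/6 = 42/6 = 7; σ²_Task 5 = ((14−4)/6)² = 2.778

Forward pass:
ES_Task 1 = 0; EF_Task 1 = 8
ES_Task 2 = 8; EF_Task 2 = 8+14 = 22
ES_Task 3 = 8; EF_Task 3 = 8+4 = 12
ES_Task 4 = 8; EF_Task 4 = 8+4 = 12
ES_Task 5 = max(EF_Task 2=22, EF_Task 3=12, EF_Task 4=12) = 22; EF_Task 5 = 22+7 = 29
Expected project duration μ = 29 hours. Critical path: Task 1 → Task 2 → Task 5.

Variance along critical path = 13.444 + 4.000 + 2.778 = 20.222; σ = √20.222 = 4.497 hours.
Z = (31 − 29) / 4.497 = 0.445
P(T ≤ 31) = Φ(0.445) ≈ 0.672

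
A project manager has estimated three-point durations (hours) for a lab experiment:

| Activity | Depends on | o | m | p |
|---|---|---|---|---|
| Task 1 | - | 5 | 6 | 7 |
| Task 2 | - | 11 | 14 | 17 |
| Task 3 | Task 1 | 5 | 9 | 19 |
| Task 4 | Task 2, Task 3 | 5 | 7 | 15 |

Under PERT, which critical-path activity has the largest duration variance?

te_Task 1 = (5 + 4·6 + 7)/6 = 36/6 = 6; σ²_Task 1 = ((7−5)/6)² = 0.111
te_Task 2 = (11 + 4·14 + 17)/6 = 84/6 = 14; σ²_Task 2 = ((17−11)/6)² = 1.000
te_Task 3 = (5 + 4·9 + 19)/6 = 60/6 = 10; σ²_Task 3 = ((19−5)/6)² = 5.444
te_Task 4 = (5 + 4·7 + 15)/6 = 48/6 = 8; σ²_Task 4 = ((15−5)/6)² = 2.778

Forward pass:
ES_Task 1 = 0; EF_Task 1 = 6
ES_Task 2 = 0; EF_Task 2 = 14
ES_Task 3 = 6; EF_Task 3 = 6+10 = 16
ES_Task 4 = max(EF_Task 2=14, EF_Task 3=16) = 16; EF_Task 4 = 16+8 = 24
Expected project duration μ = 24 hours. Critical path: Task 1 → Task 3 → Task 4.

Variances on critical path: σ²_Task 1=0.111, σ²_Task 3=5.444, σ²_Task 4=2.778.
Largest is σ²_Task 3 = 5.444.

Task 3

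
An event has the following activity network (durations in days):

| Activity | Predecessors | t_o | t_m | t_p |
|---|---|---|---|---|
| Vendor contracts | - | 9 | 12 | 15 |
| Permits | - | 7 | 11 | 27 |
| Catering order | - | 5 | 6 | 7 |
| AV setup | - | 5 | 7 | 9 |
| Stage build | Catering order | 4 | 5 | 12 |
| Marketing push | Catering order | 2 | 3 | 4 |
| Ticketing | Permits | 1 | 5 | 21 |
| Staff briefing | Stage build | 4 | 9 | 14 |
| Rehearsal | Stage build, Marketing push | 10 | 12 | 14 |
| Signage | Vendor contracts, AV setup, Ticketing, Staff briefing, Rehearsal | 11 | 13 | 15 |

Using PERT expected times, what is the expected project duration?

37 days

te_Vendor contracts = (9 + 4·12 + 15)/6 = 72/6 = 12
te_Permits = (7 + 4·11 + 27)/6 = 78/6 = 13
te_Catering order = (5 + 4·6 + 7)/6 = 36/6 = 6
te_AV setup = (5 + 4·7 + 9)/6 = 42/6 = 7
te_Stage build = (4 + 4·5 + 12)/6 = 36/6 = 6
te_Marketing push = (2 + 4·3 + 4)/6 = 18/6 = 3
te_Ticketing = (1 + 4·5 + 21)/6 = 42/6 = 7
te_Staff briefing = (4 + 4·9 + 14)/6 = 54/6 = 9
te_Rehearsal = (10 + 4·12 + 14)/6 = 72/6 = 12
te_Signage = (11 + 4·13 + 15)/6 = 78/6 = 13

Forward pass:
ES_Vendor contracts = 0; EF_Vendor contracts = 12
ES_Permits = 0; EF_Permits = 13
ES_Catering order = 0; EF_Catering order = 6
ES_AV setup = 0; EF_AV setup = 7
ES_Stage build = 6; EF_Stage build = 6+6 = 12
ES_Marketing push = 6; EF_Marketing push = 6+3 = 9
ES_Ticketing = 13; EF_Ticketing = 13+7 = 20
ES_Staff briefing = 12; EF_Staff briefing = 12+9 = 21
ES_Rehearsal = max(EF_Stage build=12, EF_Marketing push=9) = 12; EF_Rehearsal = 12+12 = 24
ES_Signage = max(EF_Vendor contracts=12, EF_AV setup=7, EF_Ticketing=20, EF_Staff briefing=21, EF_Rehearsal=24) = 24; EF_Signage = 24+13 = 37
Expected project duration μ = 37 days. Critical path: Catering order → Stage build → Rehearsal → Signage.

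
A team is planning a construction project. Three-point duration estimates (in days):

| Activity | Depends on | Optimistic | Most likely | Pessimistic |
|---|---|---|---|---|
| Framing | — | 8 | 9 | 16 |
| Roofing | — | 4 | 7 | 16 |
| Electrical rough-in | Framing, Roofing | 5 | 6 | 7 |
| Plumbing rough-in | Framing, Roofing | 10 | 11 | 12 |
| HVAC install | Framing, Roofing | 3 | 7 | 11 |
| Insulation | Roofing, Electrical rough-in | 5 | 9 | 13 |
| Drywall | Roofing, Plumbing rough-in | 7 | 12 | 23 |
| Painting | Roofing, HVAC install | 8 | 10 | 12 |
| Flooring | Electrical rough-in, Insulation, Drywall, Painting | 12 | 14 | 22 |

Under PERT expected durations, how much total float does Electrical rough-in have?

9 days

te_Framing = (8 + 4·9 + 16)/6 = 60/6 = 10
te_Roofing = (4 + 4·7 + 16)/6 = 48/6 = 8
te_Electrical rough-in = (5 + 4·6 + 7)/6 = 36/6 = 6
te_Plumbing rough-in = (10 + 4·11 + 12)/6 = 66/6 = 11
te_HVAC install = (3 + 4·7 + 11)/6 = 42/6 = 7
te_Insulation = (5 + 4·9 + 13)/6 = 54/6 = 9
te_Drywall = (7 + 4·12 + 23)/6 = 78/6 = 13
te_Painting = (8 + 4·10 + 12)/6 = 60/6 = 10
te_Flooring = (12 + 4·14 + 22)/6 = 90/6 = 15

Forward pass:
ES_Framing = 0; EF_Framing = 10
ES_Roofing = 0; EF_Roofing = 8
ES_Electrical rough-in = max(EF_Framing=10, EF_Roofing=8) = 10; EF_Electrical rough-in = 10+6 = 16
ES_Plumbing rough-in = max(EF_Framing=10, EF_Roofing=8) = 10; EF_Plumbing rough-in = 10+11 = 21
ES_HVAC install = max(EF_Framing=10, EF_Roofing=8) = 10; EF_HVAC install = 10+7 = 17
ES_Insulation = max(EF_Roofing=8, EF_Electrical rough-in=16) = 16; EF_Insulation = 16+9 = 25
ES_Drywall = max(EF_Roofing=8, EF_Plumbing rough-in=21) = 21; EF_Drywall = 21+13 = 34
ES_Painting = max(EF_Roofing=8, EF_HVAC install=17) = 17; EF_Painting = 17+10 = 27
ES_Flooring = max(EF_Electrical rough-in=16, EF_Insulation=25, EF_Drywall=34, EF_Painting=27) = 34; EF_Flooring = 34+15 = 49
Expected project duration μ = 49 days. Critical path: Framing → Plumbing rough-in → Drywall → Flooring.

Backward pass:
LF_Flooring = 49; LS_Flooring = 49−15 = 34
LF_Painting = LS_Flooring = 34; LS_Painting = 34−10 = 24
LF_Drywall = LS_Flooring = 34; LS_Drywall = 34−13 = 21
LF_Insulation = LS_Flooring = 34; LS_Insulation = 34−9 = 25
LF_HVAC install = LS_Painting = 24; LS_HVAC install = 24−7 = 17
LF_Plumbing rough-in = LS_Drywall = 21; LS_Plumbing rough-in = 21−11 = 10
LF_Electrical rough-in = min(LS_Insulation=25, LS_Flooring=34) = 25; LS_Electrical rough-in = 25−6 = 19
LF_Roofing = min(LS_Electrical rough-in=19, LS_Plumbing rough-in=10, LS_HVAC install=17, LS_Insulation=25, LS_Drywall=21, LS_Painting=24) = 10; LS_Roofing = 10−8 = 2
LF_Framing = min(LS_Electrical rough-in=19, LS_Plumbing rough-in=10, LS_HVAC install=17) = 10; LS_Framing = 10−10 = 0
Slack_Electrical rough-in = LS_Electrical rough-in − ES_Electrical rough-in = 19 − 10 = 9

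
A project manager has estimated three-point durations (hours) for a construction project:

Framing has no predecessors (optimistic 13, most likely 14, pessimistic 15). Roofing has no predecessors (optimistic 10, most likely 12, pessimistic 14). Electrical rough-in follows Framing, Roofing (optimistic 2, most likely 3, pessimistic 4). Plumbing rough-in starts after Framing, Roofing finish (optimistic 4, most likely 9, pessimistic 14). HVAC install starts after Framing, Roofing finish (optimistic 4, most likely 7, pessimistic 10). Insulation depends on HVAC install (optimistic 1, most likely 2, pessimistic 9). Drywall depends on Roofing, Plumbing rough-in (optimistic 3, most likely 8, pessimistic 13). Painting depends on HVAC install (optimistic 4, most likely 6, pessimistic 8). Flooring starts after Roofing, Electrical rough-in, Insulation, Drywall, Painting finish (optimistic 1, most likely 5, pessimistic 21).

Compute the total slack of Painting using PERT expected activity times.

te_Framing = (13 + 4·14 + 15)/6 = 84/6 = 14
te_Roofing = (10 + 4·12 + 14)/6 = 72/6 = 12
te_Electrical rough-in = (2 + 4·3 + 4)/6 = 18/6 = 3
te_Plumbing rough-in = (4 + 4·9 + 14)/6 = 54/6 = 9
te_HVAC install = (4 + 4·7 + 10)/6 = 42/6 = 7
te_Insulation = (1 + 4·2 + 9)/6 = 18/6 = 3
te_Drywall = (3 + 4·8 + 13)/6 = 48/6 = 8
te_Painting = (4 + 4·6 + 8)/6 = 36/6 = 6
te_Flooring = (1 + 4·5 + 21)/6 = 42/6 = 7

Forward pass:
ES_Framing = 0; EF_Framing = 14
ES_Roofing = 0; EF_Roofing = 12
ES_Electrical rough-in = max(EF_Framing=14, EF_Roofing=12) = 14; EF_Electrical rough-in = 14+3 = 17
ES_Plumbing rough-in = max(EF_Framing=14, EF_Roofing=12) = 14; EF_Plumbing rough-in = 14+9 = 23
ES_HVAC install = max(EF_Framing=14, EF_Roofing=12) = 14; EF_HVAC install = 14+7 = 21
ES_Insulation = 21; EF_Insulation = 21+3 = 24
ES_Drywall = max(EF_Roofing=12, EF_Plumbing rough-in=23) = 23; EF_Drywall = 23+8 = 31
ES_Painting = 21; EF_Painting = 21+6 = 27
ES_Flooring = max(EF_Roofing=12, EF_Electrical rough-in=17, EF_Insulation=24, EF_Drywall=31, EF_Painting=27) = 31; EF_Flooring = 31+7 = 38
Expected project duration μ = 38 hours. Critical path: Framing → Plumbing rough-in → Drywall → Flooring.

Backward pass:
LF_Flooring = 38; LS_Flooring = 38−7 = 31
LF_Painting = LS_Flooring = 31; LS_Painting = 31−6 = 25
LF_Drywall = LS_Flooring = 31; LS_Drywall = 31−8 = 23
LF_Insulation = LS_Flooring = 31; LS_Insulation = 31−3 = 28
LF_HVAC install = min(LS_Insulation=28, LS_Painting=25) = 25; LS_HVAC install = 25−7 = 18
LF_Plumbing rough-in = LS_Drywall = 23; LS_Plumbing rough-in = 23−9 = 14
LF_Electrical rough-in = LS_Flooring = 31; LS_Electrical rough-in = 31−3 = 28
LF_Roofing = min(LS_Electrical rough-in=28, LS_Plumbing rough-in=14, LS_HVAC install=18, LS_Drywall=23, LS_Flooring=31) = 14; LS_Roofing = 14−12 = 2
LF_Framing = min(LS_Electrical rough-in=28, LS_Plumbing rough-in=14, LS_HVAC install=18) = 14; LS_Framing = 14−14 = 0
Slack_Painting = LS_Painting − ES_Painting = 25 − 21 = 4

4 hours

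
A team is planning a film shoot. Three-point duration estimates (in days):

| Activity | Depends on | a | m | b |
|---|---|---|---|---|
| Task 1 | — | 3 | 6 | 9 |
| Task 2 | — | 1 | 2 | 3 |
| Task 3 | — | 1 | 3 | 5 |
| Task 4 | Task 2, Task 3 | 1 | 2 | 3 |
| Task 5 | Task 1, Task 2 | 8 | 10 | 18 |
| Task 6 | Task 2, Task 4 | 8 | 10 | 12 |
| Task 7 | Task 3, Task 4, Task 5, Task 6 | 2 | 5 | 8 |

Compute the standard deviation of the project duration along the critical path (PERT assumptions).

2.19 days

te_Task 1 = (3 + 4·6 + 9)/6 = 36/6 = 6; σ²_Task 1 = ((9−3)/6)² = 1.000
te_Task 2 = (1 + 4·2 + 3)/6 = 12/6 = 2; σ²_Task 2 = ((3−1)/6)² = 0.111
te_Task 3 = (1 + 4·3 + 5)/6 = 18/6 = 3; σ²_Task 3 = ((5−1)/6)² = 0.444
te_Task 4 = (1 + 4·2 + 3)/6 = 12/6 = 2; σ²_Task 4 = ((3−1)/6)² = 0.111
te_Task 5 = (8 + 4·10 + 18)/6 = 66/6 = 11; σ²_Task 5 = ((18−8)/6)² = 2.778
te_Task 6 = (8 + 4·10 + 12)/6 = 60/6 = 10; σ²_Task 6 = ((12−8)/6)² = 0.444
te_Task 7 = (2 + 4·5 + 8)/6 = 30/6 = 5; σ²_Task 7 = ((8−2)/6)² = 1.000

Forward pass:
ES_Task 1 = 0; EF_Task 1 = 6
ES_Task 2 = 0; EF_Task 2 = 2
ES_Task 3 = 0; EF_Task 3 = 3
ES_Task 4 = max(EF_Task 2=2, EF_Task 3=3) = 3; EF_Task 4 = 3+2 = 5
ES_Task 5 = max(EF_Task 1=6, EF_Task 2=2) = 6; EF_Task 5 = 6+11 = 17
ES_Task 6 = max(EF_Task 2=2, EF_Task 4=5) = 5; EF_Task 6 = 5+10 = 15
ES_Task 7 = max(EF_Task 3=3, EF_Task 4=5, EF_Task 5=17, EF_Task 6=15) = 17; EF_Task 7 = 17+5 = 22
Expected project duration μ = 22 days. Critical path: Task 1 → Task 5 → Task 7.

Variance along critical path = 1.000 + 2.778 + 1.000 = 4.778
σ = √4.778 = 2.186 days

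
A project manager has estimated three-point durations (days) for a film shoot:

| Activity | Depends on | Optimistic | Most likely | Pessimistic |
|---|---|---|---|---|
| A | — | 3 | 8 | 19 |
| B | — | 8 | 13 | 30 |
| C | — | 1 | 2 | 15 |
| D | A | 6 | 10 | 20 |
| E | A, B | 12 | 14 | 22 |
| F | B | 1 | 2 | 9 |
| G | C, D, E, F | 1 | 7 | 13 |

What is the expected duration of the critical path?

37 days

te_A = (3 + 4·8 + 19)/6 = 54/6 = 9
te_B = (8 + 4·13 + 30)/6 = 90/6 = 15
te_C = (1 + 4·2 + 15)/6 = 24/6 = 4
te_D = (6 + 4·10 + 20)/6 = 66/6 = 11
te_E = (12 + 4·14 + 22)/6 = 90/6 = 15
te_F = (1 + 4·2 + 9)/6 = 18/6 = 3
te_G = (1 + 4·7 + 13)/6 = 42/6 = 7

Forward pass:
ES_A = 0; EF_A = 9
ES_B = 0; EF_B = 15
ES_C = 0; EF_C = 4
ES_D = 9; EF_D = 9+11 = 20
ES_E = max(EF_A=9, EF_B=15) = 15; EF_E = 15+15 = 30
ES_F = 15; EF_F = 15+3 = 18
ES_G = max(EF_C=4, EF_D=20, EF_E=30, EF_F=18) = 30; EF_G = 30+7 = 37
Expected project duration μ = 37 days. Critical path: B → E → G.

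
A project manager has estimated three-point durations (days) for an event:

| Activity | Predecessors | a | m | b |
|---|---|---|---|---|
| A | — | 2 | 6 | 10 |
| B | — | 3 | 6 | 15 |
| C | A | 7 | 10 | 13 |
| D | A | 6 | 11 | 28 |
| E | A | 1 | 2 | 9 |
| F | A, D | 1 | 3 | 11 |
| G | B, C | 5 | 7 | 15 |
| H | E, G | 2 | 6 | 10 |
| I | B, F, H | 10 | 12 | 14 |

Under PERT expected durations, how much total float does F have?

7 days

te_A = (2 + 4·6 + 10)/6 = 36/6 = 6
te_B = (3 + 4·6 + 15)/6 = 42/6 = 7
te_C = (7 + 4·10 + 13)/6 = 60/6 = 10
te_D = (6 + 4·11 + 28)/6 = 78/6 = 13
te_E = (1 + 4·2 + 9)/6 = 18/6 = 3
te_F = (1 + 4·3 + 11)/6 = 24/6 = 4
te_G = (5 + 4·7 + 15)/6 = 48/6 = 8
te_H = (2 + 4·6 + 10)/6 = 36/6 = 6
te_I = (10 + 4·12 + 14)/6 = 72/6 = 12

Forward pass:
ES_A = 0; EF_A = 6
ES_B = 0; EF_B = 7
ES_C = 6; EF_C = 6+10 = 16
ES_D = 6; EF_D = 6+13 = 19
ES_E = 6; EF_E = 6+3 = 9
ES_F = max(EF_A=6, EF_D=19) = 19; EF_F = 19+4 = 23
ES_G = max(EF_B=7, EF_C=16) = 16; EF_G = 16+8 = 24
ES_H = max(EF_E=9, EF_G=24) = 24; EF_H = 24+6 = 30
ES_I = max(EF_B=7, EF_F=23, EF_H=30) = 30; EF_I = 30+12 = 42
Expected project duration μ = 42 days. Critical path: A → C → G → H → I.

Backward pass:
LF_I = 42; LS_I = 42−12 = 30
LF_H = LS_I = 30; LS_H = 30−6 = 24
LF_G = LS_H = 24; LS_G = 24−8 = 16
LF_F = LS_I = 30; LS_F = 30−4 = 26
LF_E = LS_H = 24; LS_E = 24−3 = 21
LF_D = LS_F = 26; LS_D = 26−13 = 13
LF_C = LS_G = 16; LS_C = 16−10 = 6
LF_B = min(LS_G=16, LS_I=30) = 16; LS_B = 16−7 = 9
LF_A = min(LS_C=6, LS_D=13, LS_E=21, LS_F=26) = 6; LS_A = 6−6 = 0
Slack_F = LS_F − ES_F = 26 − 19 = 7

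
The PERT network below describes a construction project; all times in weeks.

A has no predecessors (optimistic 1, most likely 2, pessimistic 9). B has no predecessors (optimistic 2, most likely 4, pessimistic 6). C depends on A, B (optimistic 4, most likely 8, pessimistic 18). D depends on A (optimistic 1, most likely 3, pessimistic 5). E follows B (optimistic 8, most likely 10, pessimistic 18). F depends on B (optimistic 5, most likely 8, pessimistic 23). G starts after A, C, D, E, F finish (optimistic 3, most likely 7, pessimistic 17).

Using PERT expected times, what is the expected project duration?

23 weeks

te_A = (1 + 4·2 + 9)/6 = 18/6 = 3
te_B = (2 + 4·4 + 6)/6 = 24/6 = 4
te_C = (4 + 4·8 + 18)/6 = 54/6 = 9
te_D = (1 + 4·3 + 5)/6 = 18/6 = 3
te_E = (8 + 4·10 + 18)/6 = 66/6 = 11
te_F = (5 + 4·8 + 23)/6 = 60/6 = 10
te_G = (3 + 4·7 + 17)/6 = 48/6 = 8

Forward pass:
ES_A = 0; EF_A = 3
ES_B = 0; EF_B = 4
ES_C = max(EF_A=3, EF_B=4) = 4; EF_C = 4+9 = 13
ES_D = 3; EF_D = 3+3 = 6
ES_E = 4; EF_E = 4+11 = 15
ES_F = 4; EF_F = 4+10 = 14
ES_G = max(EF_A=3, EF_C=13, EF_D=6, EF_E=15, EF_F=14) = 15; EF_G = 15+8 = 23
Expected project duration μ = 23 weeks. Critical path: B → E → G.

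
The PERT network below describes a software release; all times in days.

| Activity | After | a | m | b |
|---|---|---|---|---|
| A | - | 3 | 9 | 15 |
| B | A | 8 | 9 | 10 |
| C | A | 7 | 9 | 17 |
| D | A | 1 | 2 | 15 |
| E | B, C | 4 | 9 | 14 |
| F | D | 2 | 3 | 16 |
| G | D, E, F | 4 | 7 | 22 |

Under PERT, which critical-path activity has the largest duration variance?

te_A = (3 + 4·9 + 15)/6 = 54/6 = 9; σ²_A = ((15−3)/6)² = 4.000
te_B = (8 + 4·9 + 10)/6 = 54/6 = 9; σ²_B = ((10−8)/6)² = 0.111
te_C = (7 + 4·9 + 17)/6 = 60/6 = 10; σ²_C = ((17−7)/6)² = 2.778
te_D = (1 + 4·2 + 15)/6 = 24/6 = 4; σ²_D = ((15−1)/6)² = 5.444
te_E = (4 + 4·9 + 14)/6 = 54/6 = 9; σ²_E = ((14−4)/6)² = 2.778
te_F = (2 + 4·3 + 16)/6 = 30/6 = 5; σ²_F = ((16−2)/6)² = 5.444
te_G = (4 + 4·7 + 22)/6 = 54/6 = 9; σ²_G = ((22−4)/6)² = 9.000

Forward pass:
ES_A = 0; EF_A = 9
ES_B = 9; EF_B = 9+9 = 18
ES_C = 9; EF_C = 9+10 = 19
ES_D = 9; EF_D = 9+4 = 13
ES_E = max(EF_B=18, EF_C=19) = 19; EF_E = 19+9 = 28
ES_F = 13; EF_F = 13+5 = 18
ES_G = max(EF_D=13, EF_E=28, EF_F=18) = 28; EF_G = 28+9 = 37
Expected project duration μ = 37 days. Critical path: A → C → E → G.

Variances on critical path: σ²_A=4.000, σ²_C=2.778, σ²_E=2.778, σ²_G=9.000.
Largest is σ²_G = 9.000.

G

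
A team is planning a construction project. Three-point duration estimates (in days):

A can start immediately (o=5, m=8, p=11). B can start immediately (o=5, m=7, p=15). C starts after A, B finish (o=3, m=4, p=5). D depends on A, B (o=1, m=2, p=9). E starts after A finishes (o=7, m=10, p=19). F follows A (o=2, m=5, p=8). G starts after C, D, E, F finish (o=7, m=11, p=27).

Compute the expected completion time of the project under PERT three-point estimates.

te_A = (5 + 4·8 + 11)/6 = 48/6 = 8
te_B = (5 + 4·7 + 15)/6 = 48/6 = 8
te_C = (3 + 4·4 + 5)/6 = 24/6 = 4
te_D = (1 + 4·2 + 9)/6 = 18/6 = 3
te_E = (7 + 4·10 + 19)/6 = 66/6 = 11
te_F = (2 + 4·5 + 8)/6 = 30/6 = 5
te_G = (7 + 4·11 + 27)/6 = 78/6 = 13

Forward pass:
ES_A = 0; EF_A = 8
ES_B = 0; EF_B = 8
ES_C = max(EF_A=8, EF_B=8) = 8; EF_C = 8+4 = 12
ES_D = max(EF_A=8, EF_B=8) = 8; EF_D = 8+3 = 11
ES_E = 8; EF_E = 8+11 = 19
ES_F = 8; EF_F = 8+5 = 13
ES_G = max(EF_C=12, EF_D=11, EF_E=19, EF_F=13) = 19; EF_G = 19+13 = 32
Expected project duration μ = 32 days. Critical path: A → E → G.

32 days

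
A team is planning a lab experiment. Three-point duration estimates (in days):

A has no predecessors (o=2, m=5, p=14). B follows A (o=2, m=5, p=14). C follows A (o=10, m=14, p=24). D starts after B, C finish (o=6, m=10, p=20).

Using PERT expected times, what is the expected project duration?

te_A = (2 + 4·5 + 14)/6 = 36/6 = 6
te_B = (2 + 4·5 + 14)/6 = 36/6 = 6
te_C = (10 + 4·14 + 24)/6 = 90/6 = 15
te_D = (6 + 4·10 + 20)/6 = 66/6 = 11

Forward pass:
ES_A = 0; EF_A = 6
ES_B = 6; EF_B = 6+6 = 12
ES_C = 6; EF_C = 6+15 = 21
ES_D = max(EF_B=12, EF_C=21) = 21; EF_D = 21+11 = 32
Expected project duration μ = 32 days. Critical path: A → C → D.

32 days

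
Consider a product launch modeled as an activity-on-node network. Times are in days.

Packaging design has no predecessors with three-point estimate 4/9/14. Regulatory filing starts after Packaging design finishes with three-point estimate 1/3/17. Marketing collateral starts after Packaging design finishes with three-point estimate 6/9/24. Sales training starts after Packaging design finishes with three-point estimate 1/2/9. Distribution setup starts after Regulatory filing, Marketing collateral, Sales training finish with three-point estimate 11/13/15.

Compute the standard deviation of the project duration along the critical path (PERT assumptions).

3.50 days

te_Packaging design = (4 + 4·9 + 14)/6 = 54/6 = 9; σ²_Packaging design = ((14−4)/6)² = 2.778
te_Regulatory filing = (1 + 4·3 + 17)/6 = 30/6 = 5; σ²_Regulatory filing = ((17−1)/6)² = 7.111
te_Marketing collateral = (6 + 4·9 + 24)/6 = 66/6 = 11; σ²_Marketing collateral = ((24−6)/6)² = 9.000
te_Sales training = (1 + 4·2 + 9)/6 = 18/6 = 3; σ²_Sales training = ((9−1)/6)² = 1.778
te_Distribution setup = (11 + 4·13 + 15)/6 = 78/6 = 13; σ²_Distribution setup = ((15−11)/6)² = 0.444

Forward pass:
ES_Packaging design = 0; EF_Packaging design = 9
ES_Regulatory filing = 9; EF_Regulatory filing = 9+5 = 14
ES_Marketing collateral = 9; EF_Marketing collateral = 9+11 = 20
ES_Sales training = 9; EF_Sales training = 9+3 = 12
ES_Distribution setup = max(EF_Regulatory filing=14, EF_Marketing collateral=20, EF_Sales training=12) = 20; EF_Distribution setup = 20+13 = 33
Expected project duration μ = 33 days. Critical path: Packaging design → Marketing collateral → Distribution setup.

Variance along critical path = 2.778 + 9.000 + 0.444 = 12.222
σ = √12.222 = 3.496 days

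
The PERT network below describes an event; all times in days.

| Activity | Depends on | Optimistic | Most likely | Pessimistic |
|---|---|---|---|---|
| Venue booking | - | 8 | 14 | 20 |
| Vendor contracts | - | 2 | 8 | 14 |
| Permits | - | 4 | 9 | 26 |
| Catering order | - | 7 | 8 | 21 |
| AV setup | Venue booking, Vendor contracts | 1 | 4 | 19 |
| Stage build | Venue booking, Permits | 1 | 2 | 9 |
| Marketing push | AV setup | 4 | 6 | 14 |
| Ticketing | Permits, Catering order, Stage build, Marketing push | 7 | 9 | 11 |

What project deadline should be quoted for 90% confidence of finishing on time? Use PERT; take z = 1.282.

41.2 days

te_Venue booking = (8 + 4·14 + 20)/6 = 84/6 = 14; σ²_Venue booking = ((20−8)/6)² = 4.000
te_Vendor contracts = (2 + 4·8 + 14)/6 = 48/6 = 8; σ²_Vendor contracts = ((14−2)/6)² = 4.000
te_Permits = (4 + 4·9 + 26)/6 = 66/6 = 11; σ²_Permits = ((26−4)/6)² = 13.444
te_Catering order = (7 + 4·8 + 21)/6 = 60/6 = 10; σ²_Catering order = ((21−7)/6)² = 5.444
te_AV setup = (1 + 4·4 + 19)/6 = 36/6 = 6; σ²_AV setup = ((19−1)/6)² = 9.000
te_Stage build = (1 + 4·2 + 9)/6 = 18/6 = 3; σ²_Stage build = ((9−1)/6)² = 1.778
te_Marketing push = (4 + 4·6 + 14)/6 = 42/6 = 7; σ²_Marketing push = ((14−4)/6)² = 2.778
te_Ticketing = (7 + 4·9 + 11)/6 = 54/6 = 9; σ²_Ticketing = ((11−7)/6)² = 0.444

Forward pass:
ES_Venue booking = 0; EF_Venue booking = 14
ES_Vendor contracts = 0; EF_Vendor contracts = 8
ES_Permits = 0; EF_Permits = 11
ES_Catering order = 0; EF_Catering order = 10
ES_AV setup = max(EF_Venue booking=14, EF_Vendor contracts=8) = 14; EF_AV setup = 14+6 = 20
ES_Stage build = max(EF_Venue booking=14, EF_Permits=11) = 14; EF_Stage build = 14+3 = 17
ES_Marketing push = 20; EF_Marketing push = 20+7 = 27
ES_Ticketing = max(EF_Permits=11, EF_Catering order=10, EF_Stage build=17, EF_Marketing push=27) = 27; EF_Ticketing = 27+9 = 36
Expected project duration μ = 36 days. Critical path: Venue booking → AV setup → Marketing push → Ticketing.

Variance along critical path = 4.000 + 9.000 + 2.778 + 0.444 = 16.222; σ = 4.028 days.
D = μ + z·σ = 36 + 1.282·4.028 = 41.2 days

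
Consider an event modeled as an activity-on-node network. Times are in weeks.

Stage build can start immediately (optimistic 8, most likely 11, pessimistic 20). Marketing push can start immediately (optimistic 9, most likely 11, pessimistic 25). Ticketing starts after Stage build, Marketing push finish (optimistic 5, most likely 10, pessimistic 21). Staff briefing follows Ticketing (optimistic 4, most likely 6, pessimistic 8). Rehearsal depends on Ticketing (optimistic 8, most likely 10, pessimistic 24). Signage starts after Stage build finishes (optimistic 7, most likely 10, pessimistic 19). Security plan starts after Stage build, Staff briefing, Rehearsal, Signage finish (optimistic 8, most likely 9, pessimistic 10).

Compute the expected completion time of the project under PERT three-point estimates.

te_Stage build = (8 + 4·11 + 20)/6 = 72/6 = 12
te_Marketing push = (9 + 4·11 + 25)/6 = 78/6 = 13
te_Ticketing = (5 + 4·10 + 21)/6 = 66/6 = 11
te_Staff briefing = (4 + 4·6 + 8)/6 = 36/6 = 6
te_Rehearsal = (8 + 4·10 + 24)/6 = 72/6 = 12
te_Signage = (7 + 4·10 + 19)/6 = 66/6 = 11
te_Security plan = (8 + 4·9 + 10)/6 = 54/6 = 9

Forward pass:
ES_Stage build = 0; EF_Stage build = 12
ES_Marketing push = 0; EF_Marketing push = 13
ES_Ticketing = max(EF_Stage build=12, EF_Marketing push=13) = 13; EF_Ticketing = 13+11 = 24
ES_Staff briefing = 24; EF_Staff briefing = 24+6 = 30
ES_Rehearsal = 24; EF_Rehearsal = 24+12 = 36
ES_Signage = 12; EF_Signage = 12+11 = 23
ES_Security plan = max(EF_Stage build=12, EF_Staff briefing=30, EF_Rehearsal=36, EF_Signage=23) = 36; EF_Security plan = 36+9 = 45
Expected project duration μ = 45 weeks. Critical path: Marketing push → Ticketing → Rehearsal → Security plan.

45 weeks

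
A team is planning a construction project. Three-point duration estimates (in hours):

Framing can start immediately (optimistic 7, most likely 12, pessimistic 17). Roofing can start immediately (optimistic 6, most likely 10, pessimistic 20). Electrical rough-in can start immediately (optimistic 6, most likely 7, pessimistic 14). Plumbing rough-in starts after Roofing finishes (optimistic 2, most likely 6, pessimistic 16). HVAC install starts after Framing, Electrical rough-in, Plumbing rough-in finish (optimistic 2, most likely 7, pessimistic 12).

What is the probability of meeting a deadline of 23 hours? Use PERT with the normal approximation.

0.294

te_Framing = (7 + 4·12 + 17)/6 = 72/6 = 12; σ²_Framing = ((17−7)/6)² = 2.778
te_Roofing = (6 + 4·10 + 20)/6 = 66/6 = 11; σ²_Roofing = ((20−6)/6)² = 5.444
te_Electrical rough-in = (6 + 4·7 + 14)/6 = 48/6 = 8; σ²_Electrical rough-in = ((14−6)/6)² = 1.778
te_Plumbing rough-in = (2 + 4·6 + 16)/6 = 42/6 = 7; σ²_Plumbing rough-in = ((16−2)/6)² = 5.444
te_HVAC install = (2 + 4·7 + 12)/6 = 42/6 = 7; σ²_HVAC install = ((12−2)/6)² = 2.778

Forward pass:
ES_Framing = 0; EF_Framing = 12
ES_Roofing = 0; EF_Roofing = 11
ES_Electrical rough-in = 0; EF_Electrical rough-in = 8
ES_Plumbing rough-in = 11; EF_Plumbing rough-in = 11+7 = 18
ES_HVAC install = max(EF_Framing=12, EF_Electrical rough-in=8, EF_Plumbing rough-in=18) = 18; EF_HVAC install = 18+7 = 25
Expected project duration μ = 25 hours. Critical path: Roofing → Plumbing rough-in → HVAC install.

Variance along critical path = 5.444 + 5.444 + 2.778 = 13.667; σ = √13.667 = 3.697 hours.
Z = (23 − 25) / 3.697 = -0.541
P(T ≤ 23) = Φ(-0.541) ≈ 0.294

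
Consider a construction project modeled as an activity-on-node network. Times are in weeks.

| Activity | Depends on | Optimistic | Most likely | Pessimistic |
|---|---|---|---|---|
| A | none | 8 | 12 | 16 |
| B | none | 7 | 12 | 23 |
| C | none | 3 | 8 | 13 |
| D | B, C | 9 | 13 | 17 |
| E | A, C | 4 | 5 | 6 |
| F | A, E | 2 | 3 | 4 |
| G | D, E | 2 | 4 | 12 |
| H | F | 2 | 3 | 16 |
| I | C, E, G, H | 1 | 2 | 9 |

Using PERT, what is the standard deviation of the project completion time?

3.67 weeks

te_A = (8 + 4·12 + 16)/6 = 72/6 = 12; σ²_A = ((16−8)/6)² = 1.778
te_B = (7 + 4·12 + 23)/6 = 78/6 = 13; σ²_B = ((23−7)/6)² = 7.111
te_C = (3 + 4·8 + 13)/6 = 48/6 = 8; σ²_C = ((13−3)/6)² = 2.778
te_D = (9 + 4·13 + 17)/6 = 78/6 = 13; σ²_D = ((17−9)/6)² = 1.778
te_E = (4 + 4·5 + 6)/6 = 30/6 = 5; σ²_E = ((6−4)/6)² = 0.111
te_F = (2 + 4·3 + 4)/6 = 18/6 = 3; σ²_F = ((4−2)/6)² = 0.111
te_G = (2 + 4·4 + 12)/6 = 30/6 = 5; σ²_G = ((12−2)/6)² = 2.778
te_H = (2 + 4·3 + 16)/6 = 30/6 = 5; σ²_H = ((16−2)/6)² = 5.444
te_I = (1 + 4·2 + 9)/6 = 18/6 = 3; σ²_I = ((9−1)/6)² = 1.778

Forward pass:
ES_A = 0; EF_A = 12
ES_B = 0; EF_B = 13
ES_C = 0; EF_C = 8
ES_D = max(EF_B=13, EF_C=8) = 13; EF_D = 13+13 = 26
ES_E = max(EF_A=12, EF_C=8) = 12; EF_E = 12+5 = 17
ES_F = max(EF_A=12, EF_E=17) = 17; EF_F = 17+3 = 20
ES_G = max(EF_D=26, EF_E=17) = 26; EF_G = 26+5 = 31
ES_H = 20; EF_H = 20+5 = 25
ES_I = max(EF_C=8, EF_E=17, EF_G=31, EF_H=25) = 31; EF_I = 31+3 = 34
Expected project duration μ = 34 weeks. Critical path: B → D → G → I.

Variance along critical path = 7.111 + 1.778 + 2.778 + 1.778 = 13.444
σ = √13.444 = 3.667 weeks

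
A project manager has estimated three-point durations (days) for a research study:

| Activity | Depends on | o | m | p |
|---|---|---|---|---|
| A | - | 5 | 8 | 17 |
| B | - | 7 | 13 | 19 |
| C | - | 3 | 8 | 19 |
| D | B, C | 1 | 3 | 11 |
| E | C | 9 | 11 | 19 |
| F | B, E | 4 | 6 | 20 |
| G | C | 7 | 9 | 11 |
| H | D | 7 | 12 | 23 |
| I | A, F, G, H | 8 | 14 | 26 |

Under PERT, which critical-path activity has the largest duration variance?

te_A = (5 + 4·8 + 17)/6 = 54/6 = 9; σ²_A = ((17−5)/6)² = 4.000
te_B = (7 + 4·13 + 19)/6 = 78/6 = 13; σ²_B = ((19−7)/6)² = 4.000
te_C = (3 + 4·8 + 19)/6 = 54/6 = 9; σ²_C = ((19−3)/6)² = 7.111
te_D = (1 + 4·3 + 11)/6 = 24/6 = 4; σ²_D = ((11−1)/6)² = 2.778
te_E = (9 + 4·11 + 19)/6 = 72/6 = 12; σ²_E = ((19−9)/6)² = 2.778
te_F = (4 + 4·6 + 20)/6 = 48/6 = 8; σ²_F = ((20−4)/6)² = 7.111
te_G = (7 + 4·9 + 11)/6 = 54/6 = 9; σ²_G = ((11−7)/6)² = 0.444
te_H = (7 + 4·12 + 23)/6 = 78/6 = 13; σ²_H = ((23−7)/6)² = 7.111
te_I = (8 + 4·14 + 26)/6 = 90/6 = 15; σ²_I = ((26−8)/6)² = 9.000

Forward pass:
ES_A = 0; EF_A = 9
ES_B = 0; EF_B = 13
ES_C = 0; EF_C = 9
ES_D = max(EF_B=13, EF_C=9) = 13; EF_D = 13+4 = 17
ES_E = 9; EF_E = 9+12 = 21
ES_F = max(EF_B=13, EF_E=21) = 21; EF_F = 21+8 = 29
ES_G = 9; EF_G = 9+9 = 18
ES_H = 17; EF_H = 17+13 = 30
ES_I = max(EF_A=9, EF_F=29, EF_G=18, EF_H=30) = 30; EF_I = 30+15 = 45
Expected project duration μ = 45 days. Critical path: B → D → H → I.

Variances on critical path: σ²_B=4.000, σ²_D=2.778, σ²_H=7.111, σ²_I=9.000.
Largest is σ²_I = 9.000.

I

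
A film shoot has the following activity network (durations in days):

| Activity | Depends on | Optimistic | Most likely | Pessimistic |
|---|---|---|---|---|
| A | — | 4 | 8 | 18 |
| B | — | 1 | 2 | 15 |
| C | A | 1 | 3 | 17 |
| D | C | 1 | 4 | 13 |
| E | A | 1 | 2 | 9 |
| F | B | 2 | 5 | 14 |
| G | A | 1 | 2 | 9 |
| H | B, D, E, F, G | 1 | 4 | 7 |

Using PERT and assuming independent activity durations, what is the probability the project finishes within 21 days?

te_A = (4 + 4·8 + 18)/6 = 54/6 = 9; σ²_A = ((18−4)/6)² = 5.444
te_B = (1 + 4·2 + 15)/6 = 24/6 = 4; σ²_B = ((15−1)/6)² = 5.444
te_C = (1 + 4·3 + 17)/6 = 30/6 = 5; σ²_C = ((17−1)/6)² = 7.111
te_D = (1 + 4·4 + 13)/6 = 30/6 = 5; σ²_D = ((13−1)/6)² = 4.000
te_E = (1 + 4·2 + 9)/6 = 18/6 = 3; σ²_E = ((9−1)/6)² = 1.778
te_F = (2 + 4·5 + 14)/6 = 36/6 = 6; σ²_F = ((14−2)/6)² = 4.000
te_G = (1 + 4·2 + 9)/6 = 18/6 = 3; σ²_G = ((9−1)/6)² = 1.778
te_H = (1 + 4·4 + 7)/6 = 24/6 = 4; σ²_H = ((7−1)/6)² = 1.000

Forward pass:
ES_A = 0; EF_A = 9
ES_B = 0; EF_B = 4
ES_C = 9; EF_C = 9+5 = 14
ES_D = 14; EF_D = 14+5 = 19
ES_E = 9; EF_E = 9+3 = 12
ES_F = 4; EF_F = 4+6 = 10
ES_G = 9; EF_G = 9+3 = 12
ES_H = max(EF_B=4, EF_D=19, EF_E=12, EF_F=10, EF_G=12) = 19; EF_H = 19+4 = 23
Expected project duration μ = 23 days. Critical path: A → C → D → H.

Variance along critical path = 5.444 + 7.111 + 4.000 + 1.000 = 17.556; σ = √17.556 = 4.190 days.
Z = (21 − 23) / 4.190 = -0.477
P(T ≤ 21) = Φ(-0.477) ≈ 0.317

0.317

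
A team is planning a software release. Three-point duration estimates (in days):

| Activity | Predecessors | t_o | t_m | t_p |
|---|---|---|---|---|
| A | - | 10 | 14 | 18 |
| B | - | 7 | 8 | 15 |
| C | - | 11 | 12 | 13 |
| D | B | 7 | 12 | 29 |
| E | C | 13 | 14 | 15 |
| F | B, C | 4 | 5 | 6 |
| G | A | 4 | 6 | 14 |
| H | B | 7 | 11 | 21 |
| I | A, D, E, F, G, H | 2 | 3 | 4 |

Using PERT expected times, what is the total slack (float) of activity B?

te_A = (10 + 4·14 + 18)/6 = 84/6 = 14
te_B = (7 + 4·8 + 15)/6 = 54/6 = 9
te_C = (11 + 4·12 + 13)/6 = 72/6 = 12
te_D = (7 + 4·12 + 29)/6 = 84/6 = 14
te_E = (13 + 4·14 + 15)/6 = 84/6 = 14
te_F = (4 + 4·5 + 6)/6 = 30/6 = 5
te_G = (4 + 4·6 + 14)/6 = 42/6 = 7
te_H = (7 + 4·11 + 21)/6 = 72/6 = 12
te_I = (2 + 4·3 + 4)/6 = 18/6 = 3

Forward pass:
ES_A = 0; EF_A = 14
ES_B = 0; EF_B = 9
ES_C = 0; EF_C = 12
ES_D = 9; EF_D = 9+14 = 23
ES_E = 12; EF_E = 12+14 = 26
ES_F = max(EF_B=9, EF_C=12) = 12; EF_F = 12+5 = 17
ES_G = 14; EF_G = 14+7 = 21
ES_H = 9; EF_H = 9+12 = 21
ES_I = max(EF_A=14, EF_D=23, EF_E=26, EF_F=17, EF_G=21, EF_H=21) = 26; EF_I = 26+3 = 29
Expected project duration μ = 29 days. Critical path: C → E → I.

Backward pass:
LF_I = 29; LS_I = 29−3 = 26
LF_H = LS_I = 26; LS_H = 26−12 = 14
LF_G = LS_I = 26; LS_G = 26−7 = 19
LF_F = LS_I = 26; LS_F = 26−5 = 21
LF_E = LS_I = 26; LS_E = 26−14 = 12
LF_D = LS_I = 26; LS_D = 26−14 = 12
LF_C = min(LS_E=12, LS_F=21) = 12; LS_C = 12−12 = 0
LF_B = min(LS_D=12, LS_F=21, LS_H=14) = 12; LS_B = 12−9 = 3
LF_A = min(LS_G=19, LS_I=26) = 19; LS_A = 19−14 = 5
Slack_B = LS_B − ES_B = 3 − 0 = 3

3 days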